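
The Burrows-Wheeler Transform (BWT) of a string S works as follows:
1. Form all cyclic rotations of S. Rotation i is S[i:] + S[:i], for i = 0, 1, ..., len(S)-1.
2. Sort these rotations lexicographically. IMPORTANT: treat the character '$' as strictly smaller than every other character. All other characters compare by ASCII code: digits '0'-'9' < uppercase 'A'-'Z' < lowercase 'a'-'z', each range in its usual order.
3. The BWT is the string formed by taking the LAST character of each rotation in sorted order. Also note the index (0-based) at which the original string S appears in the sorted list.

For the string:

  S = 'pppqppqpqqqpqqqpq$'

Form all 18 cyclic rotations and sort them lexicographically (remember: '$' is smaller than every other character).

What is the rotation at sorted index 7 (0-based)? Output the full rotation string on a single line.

Answer: pqqqpq$pppqppqpqqq

Derivation:
All 18 rotations (rotation i = S[i:]+S[:i]):
  rot[0] = pppqppqpqqqpqqqpq$
  rot[1] = ppqppqpqqqpqqqpq$p
  rot[2] = pqppqpqqqpqqqpq$pp
  rot[3] = qppqpqqqpqqqpq$ppp
  rot[4] = ppqpqqqpqqqpq$pppq
  rot[5] = pqpqqqpqqqpq$pppqp
  rot[6] = qpqqqpqqqpq$pppqpp
  rot[7] = pqqqpqqqpq$pppqppq
  rot[8] = qqqpqqqpq$pppqppqp
  rot[9] = qqpqqqpq$pppqppqpq
  rot[10] = qpqqqpq$pppqppqpqq
  rot[11] = pqqqpq$pppqppqpqqq
  rot[12] = qqqpq$pppqppqpqqqp
  rot[13] = qqpq$pppqppqpqqqpq
  rot[14] = qpq$pppqppqpqqqpqq
  rot[15] = pq$pppqppqpqqqpqqq
  rot[16] = q$pppqppqpqqqpqqqp
  rot[17] = $pppqppqpqqqpqqqpq
Sorted (with $ < everything):
  sorted[0] = $pppqppqpqqqpqqqpq
  sorted[1] = pppqppqpqqqpqqqpq$
  sorted[2] = ppqppqpqqqpqqqpq$p
  sorted[3] = ppqpqqqpqqqpq$pppq
  sorted[4] = pq$pppqppqpqqqpqqq
  sorted[5] = pqppqpqqqpqqqpq$pp
  sorted[6] = pqpqqqpqqqpq$pppqp
  sorted[7] = pqqqpq$pppqppqpqqq
  sorted[8] = pqqqpqqqpq$pppqppq
  sorted[9] = q$pppqppqpqqqpqqqp
  sorted[10] = qppqpqqqpqqqpq$ppp
  sorted[11] = qpq$pppqppqpqqqpqq
  sorted[12] = qpqqqpq$pppqppqpqq
  sorted[13] = qpqqqpqqqpq$pppqpp
  sorted[14] = qqpq$pppqppqpqqqpq
  sorted[15] = qqpqqqpq$pppqppqpq
  sorted[16] = qqqpq$pppqppqpqqqp
  sorted[17] = qqqpqqqpq$pppqppqp
sorted[7] = pqqqpq$pppqppqpqqq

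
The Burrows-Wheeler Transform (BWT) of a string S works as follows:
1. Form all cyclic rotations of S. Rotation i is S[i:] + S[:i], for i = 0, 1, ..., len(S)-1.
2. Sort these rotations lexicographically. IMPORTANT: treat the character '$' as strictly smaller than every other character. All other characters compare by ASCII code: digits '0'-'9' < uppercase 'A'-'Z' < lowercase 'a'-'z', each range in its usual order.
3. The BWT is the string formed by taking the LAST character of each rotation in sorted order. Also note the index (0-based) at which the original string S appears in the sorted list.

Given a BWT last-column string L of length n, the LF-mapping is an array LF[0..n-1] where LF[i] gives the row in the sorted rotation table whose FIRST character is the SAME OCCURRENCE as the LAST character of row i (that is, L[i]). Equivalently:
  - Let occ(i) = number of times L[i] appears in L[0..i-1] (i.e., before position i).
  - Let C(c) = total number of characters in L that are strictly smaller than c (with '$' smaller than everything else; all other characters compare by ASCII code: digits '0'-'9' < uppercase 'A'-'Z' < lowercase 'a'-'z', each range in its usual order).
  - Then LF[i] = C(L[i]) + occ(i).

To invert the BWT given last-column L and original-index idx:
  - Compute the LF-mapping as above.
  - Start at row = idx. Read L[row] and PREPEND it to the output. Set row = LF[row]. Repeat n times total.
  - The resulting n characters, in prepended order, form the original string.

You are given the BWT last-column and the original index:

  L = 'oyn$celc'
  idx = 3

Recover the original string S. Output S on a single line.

Answer: encyclo$

Derivation:
LF mapping: 6 7 5 0 1 3 4 2
Walk LF starting at row 3, prepending L[row]:
  step 1: row=3, L[3]='$', prepend. Next row=LF[3]=0
  step 2: row=0, L[0]='o', prepend. Next row=LF[0]=6
  step 3: row=6, L[6]='l', prepend. Next row=LF[6]=4
  step 4: row=4, L[4]='c', prepend. Next row=LF[4]=1
  step 5: row=1, L[1]='y', prepend. Next row=LF[1]=7
  step 6: row=7, L[7]='c', prepend. Next row=LF[7]=2
  step 7: row=2, L[2]='n', prepend. Next row=LF[2]=5
  step 8: row=5, L[5]='e', prepend. Next row=LF[5]=3
Reversed output: encyclo$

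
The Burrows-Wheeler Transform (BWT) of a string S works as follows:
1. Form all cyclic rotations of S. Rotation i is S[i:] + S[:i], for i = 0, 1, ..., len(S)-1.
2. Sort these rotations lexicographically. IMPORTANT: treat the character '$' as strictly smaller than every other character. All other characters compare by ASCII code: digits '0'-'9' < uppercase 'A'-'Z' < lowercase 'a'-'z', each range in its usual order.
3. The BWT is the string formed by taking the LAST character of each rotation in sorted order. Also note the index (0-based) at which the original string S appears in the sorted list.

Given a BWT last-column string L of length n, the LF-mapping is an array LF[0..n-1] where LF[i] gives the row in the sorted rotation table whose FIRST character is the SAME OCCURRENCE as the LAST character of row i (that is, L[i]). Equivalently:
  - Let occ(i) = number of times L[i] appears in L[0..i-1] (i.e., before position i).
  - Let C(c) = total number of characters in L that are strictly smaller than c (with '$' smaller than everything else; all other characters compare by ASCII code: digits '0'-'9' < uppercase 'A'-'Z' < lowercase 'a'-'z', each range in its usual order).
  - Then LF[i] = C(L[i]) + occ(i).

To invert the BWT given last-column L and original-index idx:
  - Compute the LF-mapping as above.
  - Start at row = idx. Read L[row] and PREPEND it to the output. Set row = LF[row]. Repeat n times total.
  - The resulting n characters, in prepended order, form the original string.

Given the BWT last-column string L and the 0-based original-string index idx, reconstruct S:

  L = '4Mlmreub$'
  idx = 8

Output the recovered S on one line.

LF mapping: 1 2 5 6 7 4 8 3 0
Walk LF starting at row 8, prepending L[row]:
  step 1: row=8, L[8]='$', prepend. Next row=LF[8]=0
  step 2: row=0, L[0]='4', prepend. Next row=LF[0]=1
  step 3: row=1, L[1]='M', prepend. Next row=LF[1]=2
  step 4: row=2, L[2]='l', prepend. Next row=LF[2]=5
  step 5: row=5, L[5]='e', prepend. Next row=LF[5]=4
  step 6: row=4, L[4]='r', prepend. Next row=LF[4]=7
  step 7: row=7, L[7]='b', prepend. Next row=LF[7]=3
  step 8: row=3, L[3]='m', prepend. Next row=LF[3]=6
  step 9: row=6, L[6]='u', prepend. Next row=LF[6]=8
Reversed output: umbrelM4$

Answer: umbrelM4$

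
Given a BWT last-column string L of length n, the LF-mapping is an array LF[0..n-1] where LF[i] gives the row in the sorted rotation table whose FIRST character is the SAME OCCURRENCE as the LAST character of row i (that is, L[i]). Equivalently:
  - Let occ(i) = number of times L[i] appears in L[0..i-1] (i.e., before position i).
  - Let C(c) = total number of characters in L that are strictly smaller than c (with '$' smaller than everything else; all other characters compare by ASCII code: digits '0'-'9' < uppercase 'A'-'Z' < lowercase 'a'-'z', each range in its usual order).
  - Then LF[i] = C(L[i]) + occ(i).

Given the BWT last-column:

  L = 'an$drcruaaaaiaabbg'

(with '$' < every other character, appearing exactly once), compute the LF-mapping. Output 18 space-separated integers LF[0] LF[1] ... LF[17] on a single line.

Answer: 1 14 0 11 15 10 16 17 2 3 4 5 13 6 7 8 9 12

Derivation:
Char counts: '$':1, 'a':7, 'b':2, 'c':1, 'd':1, 'g':1, 'i':1, 'n':1, 'r':2, 'u':1
C (first-col start): C('$')=0, C('a')=1, C('b')=8, C('c')=10, C('d')=11, C('g')=12, C('i')=13, C('n')=14, C('r')=15, C('u')=17
L[0]='a': occ=0, LF[0]=C('a')+0=1+0=1
L[1]='n': occ=0, LF[1]=C('n')+0=14+0=14
L[2]='$': occ=0, LF[2]=C('$')+0=0+0=0
L[3]='d': occ=0, LF[3]=C('d')+0=11+0=11
L[4]='r': occ=0, LF[4]=C('r')+0=15+0=15
L[5]='c': occ=0, LF[5]=C('c')+0=10+0=10
L[6]='r': occ=1, LF[6]=C('r')+1=15+1=16
L[7]='u': occ=0, LF[7]=C('u')+0=17+0=17
L[8]='a': occ=1, LF[8]=C('a')+1=1+1=2
L[9]='a': occ=2, LF[9]=C('a')+2=1+2=3
L[10]='a': occ=3, LF[10]=C('a')+3=1+3=4
L[11]='a': occ=4, LF[11]=C('a')+4=1+4=5
L[12]='i': occ=0, LF[12]=C('i')+0=13+0=13
L[13]='a': occ=5, LF[13]=C('a')+5=1+5=6
L[14]='a': occ=6, LF[14]=C('a')+6=1+6=7
L[15]='b': occ=0, LF[15]=C('b')+0=8+0=8
L[16]='b': occ=1, LF[16]=C('b')+1=8+1=9
L[17]='g': occ=0, LF[17]=C('g')+0=12+0=12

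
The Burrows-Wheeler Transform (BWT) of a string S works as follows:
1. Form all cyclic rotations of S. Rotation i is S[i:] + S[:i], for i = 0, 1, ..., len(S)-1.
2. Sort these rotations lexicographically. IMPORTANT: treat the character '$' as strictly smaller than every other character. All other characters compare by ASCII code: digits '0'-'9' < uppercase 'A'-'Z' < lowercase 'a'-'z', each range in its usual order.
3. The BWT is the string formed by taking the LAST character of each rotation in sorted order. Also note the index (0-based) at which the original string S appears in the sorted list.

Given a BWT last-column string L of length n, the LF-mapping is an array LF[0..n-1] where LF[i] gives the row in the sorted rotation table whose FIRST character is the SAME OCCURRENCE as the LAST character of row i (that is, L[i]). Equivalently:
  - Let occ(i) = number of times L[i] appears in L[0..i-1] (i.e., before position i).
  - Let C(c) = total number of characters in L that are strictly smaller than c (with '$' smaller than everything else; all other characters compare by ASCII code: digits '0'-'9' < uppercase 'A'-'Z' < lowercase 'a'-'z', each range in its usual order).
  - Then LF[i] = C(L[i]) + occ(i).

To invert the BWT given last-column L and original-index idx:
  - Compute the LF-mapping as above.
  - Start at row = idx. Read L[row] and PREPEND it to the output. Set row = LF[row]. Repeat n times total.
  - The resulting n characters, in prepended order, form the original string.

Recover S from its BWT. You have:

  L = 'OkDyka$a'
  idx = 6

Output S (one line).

Answer: kayakDO$

Derivation:
LF mapping: 2 5 1 7 6 3 0 4
Walk LF starting at row 6, prepending L[row]:
  step 1: row=6, L[6]='$', prepend. Next row=LF[6]=0
  step 2: row=0, L[0]='O', prepend. Next row=LF[0]=2
  step 3: row=2, L[2]='D', prepend. Next row=LF[2]=1
  step 4: row=1, L[1]='k', prepend. Next row=LF[1]=5
  step 5: row=5, L[5]='a', prepend. Next row=LF[5]=3
  step 6: row=3, L[3]='y', prepend. Next row=LF[3]=7
  step 7: row=7, L[7]='a', prepend. Next row=LF[7]=4
  step 8: row=4, L[4]='k', prepend. Next row=LF[4]=6
Reversed output: kayakDO$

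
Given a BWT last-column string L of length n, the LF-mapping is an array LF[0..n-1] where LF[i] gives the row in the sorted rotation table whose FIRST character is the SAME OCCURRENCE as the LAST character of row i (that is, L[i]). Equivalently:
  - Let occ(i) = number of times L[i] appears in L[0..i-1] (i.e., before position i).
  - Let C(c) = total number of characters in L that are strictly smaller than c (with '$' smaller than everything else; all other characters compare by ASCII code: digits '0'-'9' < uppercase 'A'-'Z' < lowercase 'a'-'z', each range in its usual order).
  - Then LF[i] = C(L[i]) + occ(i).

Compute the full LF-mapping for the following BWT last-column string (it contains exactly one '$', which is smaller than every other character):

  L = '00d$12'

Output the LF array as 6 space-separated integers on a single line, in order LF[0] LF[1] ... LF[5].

Char counts: '$':1, '0':2, '1':1, '2':1, 'd':1
C (first-col start): C('$')=0, C('0')=1, C('1')=3, C('2')=4, C('d')=5
L[0]='0': occ=0, LF[0]=C('0')+0=1+0=1
L[1]='0': occ=1, LF[1]=C('0')+1=1+1=2
L[2]='d': occ=0, LF[2]=C('d')+0=5+0=5
L[3]='$': occ=0, LF[3]=C('$')+0=0+0=0
L[4]='1': occ=0, LF[4]=C('1')+0=3+0=3
L[5]='2': occ=0, LF[5]=C('2')+0=4+0=4

Answer: 1 2 5 0 3 4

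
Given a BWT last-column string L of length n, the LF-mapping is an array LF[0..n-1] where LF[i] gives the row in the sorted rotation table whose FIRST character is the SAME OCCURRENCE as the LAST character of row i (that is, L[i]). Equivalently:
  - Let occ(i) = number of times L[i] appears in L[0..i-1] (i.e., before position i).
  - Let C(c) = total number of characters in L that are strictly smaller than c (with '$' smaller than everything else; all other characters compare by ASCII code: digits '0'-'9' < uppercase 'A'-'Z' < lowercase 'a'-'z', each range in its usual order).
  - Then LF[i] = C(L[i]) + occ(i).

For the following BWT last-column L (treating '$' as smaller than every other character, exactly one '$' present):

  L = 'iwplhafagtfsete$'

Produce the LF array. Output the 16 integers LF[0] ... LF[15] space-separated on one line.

Char counts: '$':1, 'a':2, 'e':2, 'f':2, 'g':1, 'h':1, 'i':1, 'l':1, 'p':1, 's':1, 't':2, 'w':1
C (first-col start): C('$')=0, C('a')=1, C('e')=3, C('f')=5, C('g')=7, C('h')=8, C('i')=9, C('l')=10, C('p')=11, C('s')=12, C('t')=13, C('w')=15
L[0]='i': occ=0, LF[0]=C('i')+0=9+0=9
L[1]='w': occ=0, LF[1]=C('w')+0=15+0=15
L[2]='p': occ=0, LF[2]=C('p')+0=11+0=11
L[3]='l': occ=0, LF[3]=C('l')+0=10+0=10
L[4]='h': occ=0, LF[4]=C('h')+0=8+0=8
L[5]='a': occ=0, LF[5]=C('a')+0=1+0=1
L[6]='f': occ=0, LF[6]=C('f')+0=5+0=5
L[7]='a': occ=1, LF[7]=C('a')+1=1+1=2
L[8]='g': occ=0, LF[8]=C('g')+0=7+0=7
L[9]='t': occ=0, LF[9]=C('t')+0=13+0=13
L[10]='f': occ=1, LF[10]=C('f')+1=5+1=6
L[11]='s': occ=0, LF[11]=C('s')+0=12+0=12
L[12]='e': occ=0, LF[12]=C('e')+0=3+0=3
L[13]='t': occ=1, LF[13]=C('t')+1=13+1=14
L[14]='e': occ=1, LF[14]=C('e')+1=3+1=4
L[15]='$': occ=0, LF[15]=C('$')+0=0+0=0

Answer: 9 15 11 10 8 1 5 2 7 13 6 12 3 14 4 0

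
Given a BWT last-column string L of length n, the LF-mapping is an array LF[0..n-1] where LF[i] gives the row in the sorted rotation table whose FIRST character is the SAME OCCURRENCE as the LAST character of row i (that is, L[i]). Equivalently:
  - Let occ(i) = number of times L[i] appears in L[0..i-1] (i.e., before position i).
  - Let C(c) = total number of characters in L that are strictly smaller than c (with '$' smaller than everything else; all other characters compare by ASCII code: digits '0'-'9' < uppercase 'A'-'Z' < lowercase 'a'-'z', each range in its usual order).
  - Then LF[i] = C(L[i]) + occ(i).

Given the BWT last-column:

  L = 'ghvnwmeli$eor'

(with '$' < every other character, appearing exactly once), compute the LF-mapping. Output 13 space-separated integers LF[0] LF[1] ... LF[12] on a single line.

Char counts: '$':1, 'e':2, 'g':1, 'h':1, 'i':1, 'l':1, 'm':1, 'n':1, 'o':1, 'r':1, 'v':1, 'w':1
C (first-col start): C('$')=0, C('e')=1, C('g')=3, C('h')=4, C('i')=5, C('l')=6, C('m')=7, C('n')=8, C('o')=9, C('r')=10, C('v')=11, C('w')=12
L[0]='g': occ=0, LF[0]=C('g')+0=3+0=3
L[1]='h': occ=0, LF[1]=C('h')+0=4+0=4
L[2]='v': occ=0, LF[2]=C('v')+0=11+0=11
L[3]='n': occ=0, LF[3]=C('n')+0=8+0=8
L[4]='w': occ=0, LF[4]=C('w')+0=12+0=12
L[5]='m': occ=0, LF[5]=C('m')+0=7+0=7
L[6]='e': occ=0, LF[6]=C('e')+0=1+0=1
L[7]='l': occ=0, LF[7]=C('l')+0=6+0=6
L[8]='i': occ=0, LF[8]=C('i')+0=5+0=5
L[9]='$': occ=0, LF[9]=C('$')+0=0+0=0
L[10]='e': occ=1, LF[10]=C('e')+1=1+1=2
L[11]='o': occ=0, LF[11]=C('o')+0=9+0=9
L[12]='r': occ=0, LF[12]=C('r')+0=10+0=10

Answer: 3 4 11 8 12 7 1 6 5 0 2 9 10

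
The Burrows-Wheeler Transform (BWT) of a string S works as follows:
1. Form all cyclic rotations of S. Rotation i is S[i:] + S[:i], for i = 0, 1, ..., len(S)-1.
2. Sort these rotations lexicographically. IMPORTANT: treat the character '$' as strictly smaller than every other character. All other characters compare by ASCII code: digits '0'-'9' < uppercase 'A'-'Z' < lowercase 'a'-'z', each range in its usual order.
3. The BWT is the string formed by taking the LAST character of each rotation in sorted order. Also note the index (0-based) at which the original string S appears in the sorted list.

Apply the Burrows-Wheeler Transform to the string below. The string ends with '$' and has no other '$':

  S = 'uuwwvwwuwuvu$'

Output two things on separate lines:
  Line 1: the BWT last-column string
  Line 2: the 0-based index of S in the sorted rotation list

All 13 rotations (rotation i = S[i:]+S[:i]):
  rot[0] = uuwwvwwuwuvu$
  rot[1] = uwwvwwuwuvu$u
  rot[2] = wwvwwuwuvu$uu
  rot[3] = wvwwuwuvu$uuw
  rot[4] = vwwuwuvu$uuww
  rot[5] = wwuwuvu$uuwwv
  rot[6] = wuwuvu$uuwwvw
  rot[7] = uwuvu$uuwwvww
  rot[8] = wuvu$uuwwvwwu
  rot[9] = uvu$uuwwvwwuw
  rot[10] = vu$uuwwvwwuwu
  rot[11] = u$uuwwvwwuwuv
  rot[12] = $uuwwvwwuwuvu
Sorted (with $ < everything):
  sorted[0] = $uuwwvwwuwuvu  (last char: 'u')
  sorted[1] = u$uuwwvwwuwuv  (last char: 'v')
  sorted[2] = uuwwvwwuwuvu$  (last char: '$')
  sorted[3] = uvu$uuwwvwwuw  (last char: 'w')
  sorted[4] = uwuvu$uuwwvww  (last char: 'w')
  sorted[5] = uwwvwwuwuvu$u  (last char: 'u')
  sorted[6] = vu$uuwwvwwuwu  (last char: 'u')
  sorted[7] = vwwuwuvu$uuww  (last char: 'w')
  sorted[8] = wuvu$uuwwvwwu  (last char: 'u')
  sorted[9] = wuwuvu$uuwwvw  (last char: 'w')
  sorted[10] = wvwwuwuvu$uuw  (last char: 'w')
  sorted[11] = wwuwuvu$uuwwv  (last char: 'v')
  sorted[12] = wwvwwuwuvu$uu  (last char: 'u')
Last column: uv$wwuuwuwwvu
Original string S is at sorted index 2

Answer: uv$wwuuwuwwvu
2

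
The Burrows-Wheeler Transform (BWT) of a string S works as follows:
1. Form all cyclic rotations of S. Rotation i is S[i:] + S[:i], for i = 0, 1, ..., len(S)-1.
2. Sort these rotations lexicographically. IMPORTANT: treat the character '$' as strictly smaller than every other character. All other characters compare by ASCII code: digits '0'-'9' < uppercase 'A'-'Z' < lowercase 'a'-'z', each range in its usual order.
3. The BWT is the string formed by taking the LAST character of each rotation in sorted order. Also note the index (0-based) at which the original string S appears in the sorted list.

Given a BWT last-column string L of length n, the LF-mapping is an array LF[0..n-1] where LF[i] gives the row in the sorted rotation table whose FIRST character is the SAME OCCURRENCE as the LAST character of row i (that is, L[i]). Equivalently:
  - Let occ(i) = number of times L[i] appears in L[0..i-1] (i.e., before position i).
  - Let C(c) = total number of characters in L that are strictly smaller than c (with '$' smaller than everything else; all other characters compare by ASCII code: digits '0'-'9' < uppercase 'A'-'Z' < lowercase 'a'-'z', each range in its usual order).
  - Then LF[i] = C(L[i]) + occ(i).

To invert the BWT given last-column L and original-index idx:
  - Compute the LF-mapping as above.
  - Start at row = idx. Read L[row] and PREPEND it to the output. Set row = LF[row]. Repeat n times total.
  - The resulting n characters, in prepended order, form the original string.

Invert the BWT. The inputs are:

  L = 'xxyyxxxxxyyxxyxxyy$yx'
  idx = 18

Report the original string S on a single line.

Answer: yyxyxxxxxxxyxxyyyyxx$

Derivation:
LF mapping: 1 2 13 14 3 4 5 6 7 15 16 8 9 17 10 11 18 19 0 20 12
Walk LF starting at row 18, prepending L[row]:
  step 1: row=18, L[18]='$', prepend. Next row=LF[18]=0
  step 2: row=0, L[0]='x', prepend. Next row=LF[0]=1
  step 3: row=1, L[1]='x', prepend. Next row=LF[1]=2
  step 4: row=2, L[2]='y', prepend. Next row=LF[2]=13
  step 5: row=13, L[13]='y', prepend. Next row=LF[13]=17
  step 6: row=17, L[17]='y', prepend. Next row=LF[17]=19
  step 7: row=19, L[19]='y', prepend. Next row=LF[19]=20
  step 8: row=20, L[20]='x', prepend. Next row=LF[20]=12
  step 9: row=12, L[12]='x', prepend. Next row=LF[12]=9
  step 10: row=9, L[9]='y', prepend. Next row=LF[9]=15
  step 11: row=15, L[15]='x', prepend. Next row=LF[15]=11
  step 12: row=11, L[11]='x', prepend. Next row=LF[11]=8
  step 13: row=8, L[8]='x', prepend. Next row=LF[8]=7
  step 14: row=7, L[7]='x', prepend. Next row=LF[7]=6
  step 15: row=6, L[6]='x', prepend. Next row=LF[6]=5
  step 16: row=5, L[5]='x', prepend. Next row=LF[5]=4
  step 17: row=4, L[4]='x', prepend. Next row=LF[4]=3
  step 18: row=3, L[3]='y', prepend. Next row=LF[3]=14
  step 19: row=14, L[14]='x', prepend. Next row=LF[14]=10
  step 20: row=10, L[10]='y', prepend. Next row=LF[10]=16
  step 21: row=16, L[16]='y', prepend. Next row=LF[16]=18
Reversed output: yyxyxxxxxxxyxxyyyyxx$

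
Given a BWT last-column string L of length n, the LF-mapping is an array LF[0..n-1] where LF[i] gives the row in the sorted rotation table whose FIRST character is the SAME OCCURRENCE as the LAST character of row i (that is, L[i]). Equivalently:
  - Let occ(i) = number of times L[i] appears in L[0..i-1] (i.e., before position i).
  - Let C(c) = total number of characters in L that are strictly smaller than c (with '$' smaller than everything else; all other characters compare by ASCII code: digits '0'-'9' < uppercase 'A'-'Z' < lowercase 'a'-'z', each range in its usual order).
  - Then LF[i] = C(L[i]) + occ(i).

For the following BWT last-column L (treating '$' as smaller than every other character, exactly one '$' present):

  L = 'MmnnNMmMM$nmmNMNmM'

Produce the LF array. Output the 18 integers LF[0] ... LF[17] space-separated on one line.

Answer: 1 10 15 16 7 2 11 3 4 0 17 12 13 8 5 9 14 6

Derivation:
Char counts: '$':1, 'M':6, 'N':3, 'm':5, 'n':3
C (first-col start): C('$')=0, C('M')=1, C('N')=7, C('m')=10, C('n')=15
L[0]='M': occ=0, LF[0]=C('M')+0=1+0=1
L[1]='m': occ=0, LF[1]=C('m')+0=10+0=10
L[2]='n': occ=0, LF[2]=C('n')+0=15+0=15
L[3]='n': occ=1, LF[3]=C('n')+1=15+1=16
L[4]='N': occ=0, LF[4]=C('N')+0=7+0=7
L[5]='M': occ=1, LF[5]=C('M')+1=1+1=2
L[6]='m': occ=1, LF[6]=C('m')+1=10+1=11
L[7]='M': occ=2, LF[7]=C('M')+2=1+2=3
L[8]='M': occ=3, LF[8]=C('M')+3=1+3=4
L[9]='$': occ=0, LF[9]=C('$')+0=0+0=0
L[10]='n': occ=2, LF[10]=C('n')+2=15+2=17
L[11]='m': occ=2, LF[11]=C('m')+2=10+2=12
L[12]='m': occ=3, LF[12]=C('m')+3=10+3=13
L[13]='N': occ=1, LF[13]=C('N')+1=7+1=8
L[14]='M': occ=4, LF[14]=C('M')+4=1+4=5
L[15]='N': occ=2, LF[15]=C('N')+2=7+2=9
L[16]='m': occ=4, LF[16]=C('m')+4=10+4=14
L[17]='M': occ=5, LF[17]=C('M')+5=1+5=6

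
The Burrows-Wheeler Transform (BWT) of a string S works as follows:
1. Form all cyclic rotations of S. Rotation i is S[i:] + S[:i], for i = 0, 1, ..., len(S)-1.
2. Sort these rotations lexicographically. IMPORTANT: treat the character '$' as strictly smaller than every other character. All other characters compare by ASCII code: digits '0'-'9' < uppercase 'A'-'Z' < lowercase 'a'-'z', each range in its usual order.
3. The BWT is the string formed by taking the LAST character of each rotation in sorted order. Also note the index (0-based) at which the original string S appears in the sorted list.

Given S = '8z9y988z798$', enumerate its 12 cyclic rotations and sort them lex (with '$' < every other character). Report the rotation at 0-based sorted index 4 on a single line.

All 12 rotations (rotation i = S[i:]+S[:i]):
  rot[0] = 8z9y988z798$
  rot[1] = z9y988z798$8
  rot[2] = 9y988z798$8z
  rot[3] = y988z798$8z9
  rot[4] = 988z798$8z9y
  rot[5] = 88z798$8z9y9
  rot[6] = 8z798$8z9y98
  rot[7] = z798$8z9y988
  rot[8] = 798$8z9y988z
  rot[9] = 98$8z9y988z7
  rot[10] = 8$8z9y988z79
  rot[11] = $8z9y988z798
Sorted (with $ < everything):
  sorted[0] = $8z9y988z798
  sorted[1] = 798$8z9y988z
  sorted[2] = 8$8z9y988z79
  sorted[3] = 88z798$8z9y9
  sorted[4] = 8z798$8z9y98
  sorted[5] = 8z9y988z798$
  sorted[6] = 98$8z9y988z7
  sorted[7] = 988z798$8z9y
  sorted[8] = 9y988z798$8z
  sorted[9] = y988z798$8z9
  sorted[10] = z798$8z9y988
  sorted[11] = z9y988z798$8
sorted[4] = 8z798$8z9y98

Answer: 8z798$8z9y98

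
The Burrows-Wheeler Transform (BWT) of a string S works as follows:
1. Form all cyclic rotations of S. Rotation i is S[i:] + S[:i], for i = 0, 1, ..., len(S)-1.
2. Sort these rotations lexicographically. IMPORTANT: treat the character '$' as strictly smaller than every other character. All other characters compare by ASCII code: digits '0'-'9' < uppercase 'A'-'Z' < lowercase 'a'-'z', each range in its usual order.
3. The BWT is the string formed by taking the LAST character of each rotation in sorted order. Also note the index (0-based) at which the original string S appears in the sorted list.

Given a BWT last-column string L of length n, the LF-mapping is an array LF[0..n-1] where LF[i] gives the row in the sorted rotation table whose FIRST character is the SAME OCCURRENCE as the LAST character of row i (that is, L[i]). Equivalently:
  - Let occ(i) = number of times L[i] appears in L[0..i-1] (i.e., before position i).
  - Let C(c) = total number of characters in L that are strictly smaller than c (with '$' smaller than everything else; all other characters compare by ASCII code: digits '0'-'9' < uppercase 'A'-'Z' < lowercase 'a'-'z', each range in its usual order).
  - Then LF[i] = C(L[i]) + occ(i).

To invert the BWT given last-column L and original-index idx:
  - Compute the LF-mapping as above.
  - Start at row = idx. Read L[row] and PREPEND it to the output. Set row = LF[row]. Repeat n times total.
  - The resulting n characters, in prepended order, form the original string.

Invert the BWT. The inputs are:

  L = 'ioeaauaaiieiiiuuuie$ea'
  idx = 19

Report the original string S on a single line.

Answer: uiieuiiieuauioaaeaaei$

Derivation:
LF mapping: 10 17 6 1 2 18 3 4 11 12 7 13 14 15 19 20 21 16 8 0 9 5
Walk LF starting at row 19, prepending L[row]:
  step 1: row=19, L[19]='$', prepend. Next row=LF[19]=0
  step 2: row=0, L[0]='i', prepend. Next row=LF[0]=10
  step 3: row=10, L[10]='e', prepend. Next row=LF[10]=7
  step 4: row=7, L[7]='a', prepend. Next row=LF[7]=4
  step 5: row=4, L[4]='a', prepend. Next row=LF[4]=2
  step 6: row=2, L[2]='e', prepend. Next row=LF[2]=6
  step 7: row=6, L[6]='a', prepend. Next row=LF[6]=3
  step 8: row=3, L[3]='a', prepend. Next row=LF[3]=1
  step 9: row=1, L[1]='o', prepend. Next row=LF[1]=17
  step 10: row=17, L[17]='i', prepend. Next row=LF[17]=16
  step 11: row=16, L[16]='u', prepend. Next row=LF[16]=21
  step 12: row=21, L[21]='a', prepend. Next row=LF[21]=5
  step 13: row=5, L[5]='u', prepend. Next row=LF[5]=18
  step 14: row=18, L[18]='e', prepend. Next row=LF[18]=8
  step 15: row=8, L[8]='i', prepend. Next row=LF[8]=11
  step 16: row=11, L[11]='i', prepend. Next row=LF[11]=13
  step 17: row=13, L[13]='i', prepend. Next row=LF[13]=15
  step 18: row=15, L[15]='u', prepend. Next row=LF[15]=20
  step 19: row=20, L[20]='e', prepend. Next row=LF[20]=9
  step 20: row=9, L[9]='i', prepend. Next row=LF[9]=12
  step 21: row=12, L[12]='i', prepend. Next row=LF[12]=14
  step 22: row=14, L[14]='u', prepend. Next row=LF[14]=19
Reversed output: uiieuiiieuauioaaeaaei$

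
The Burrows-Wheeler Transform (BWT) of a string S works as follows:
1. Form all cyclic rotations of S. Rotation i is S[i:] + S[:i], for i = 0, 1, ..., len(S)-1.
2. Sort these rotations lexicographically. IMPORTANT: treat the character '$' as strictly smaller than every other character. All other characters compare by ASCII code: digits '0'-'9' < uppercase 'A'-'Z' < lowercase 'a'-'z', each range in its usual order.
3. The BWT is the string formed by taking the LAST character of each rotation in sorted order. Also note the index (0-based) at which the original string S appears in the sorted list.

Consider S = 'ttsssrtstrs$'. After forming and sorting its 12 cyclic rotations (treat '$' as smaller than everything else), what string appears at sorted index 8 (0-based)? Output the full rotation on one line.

Answer: trs$ttsssrts

Derivation:
All 12 rotations (rotation i = S[i:]+S[:i]):
  rot[0] = ttsssrtstrs$
  rot[1] = tsssrtstrs$t
  rot[2] = sssrtstrs$tt
  rot[3] = ssrtstrs$tts
  rot[4] = srtstrs$ttss
  rot[5] = rtstrs$ttsss
  rot[6] = tstrs$ttsssr
  rot[7] = strs$ttsssrt
  rot[8] = trs$ttsssrts
  rot[9] = rs$ttsssrtst
  rot[10] = s$ttsssrtstr
  rot[11] = $ttsssrtstrs
Sorted (with $ < everything):
  sorted[0] = $ttsssrtstrs
  sorted[1] = rs$ttsssrtst
  sorted[2] = rtstrs$ttsss
  sorted[3] = s$ttsssrtstr
  sorted[4] = srtstrs$ttss
  sorted[5] = ssrtstrs$tts
  sorted[6] = sssrtstrs$tt
  sorted[7] = strs$ttsssrt
  sorted[8] = trs$ttsssrts
  sorted[9] = tsssrtstrs$t
  sorted[10] = tstrs$ttsssr
  sorted[11] = ttsssrtstrs$
sorted[8] = trs$ttsssrts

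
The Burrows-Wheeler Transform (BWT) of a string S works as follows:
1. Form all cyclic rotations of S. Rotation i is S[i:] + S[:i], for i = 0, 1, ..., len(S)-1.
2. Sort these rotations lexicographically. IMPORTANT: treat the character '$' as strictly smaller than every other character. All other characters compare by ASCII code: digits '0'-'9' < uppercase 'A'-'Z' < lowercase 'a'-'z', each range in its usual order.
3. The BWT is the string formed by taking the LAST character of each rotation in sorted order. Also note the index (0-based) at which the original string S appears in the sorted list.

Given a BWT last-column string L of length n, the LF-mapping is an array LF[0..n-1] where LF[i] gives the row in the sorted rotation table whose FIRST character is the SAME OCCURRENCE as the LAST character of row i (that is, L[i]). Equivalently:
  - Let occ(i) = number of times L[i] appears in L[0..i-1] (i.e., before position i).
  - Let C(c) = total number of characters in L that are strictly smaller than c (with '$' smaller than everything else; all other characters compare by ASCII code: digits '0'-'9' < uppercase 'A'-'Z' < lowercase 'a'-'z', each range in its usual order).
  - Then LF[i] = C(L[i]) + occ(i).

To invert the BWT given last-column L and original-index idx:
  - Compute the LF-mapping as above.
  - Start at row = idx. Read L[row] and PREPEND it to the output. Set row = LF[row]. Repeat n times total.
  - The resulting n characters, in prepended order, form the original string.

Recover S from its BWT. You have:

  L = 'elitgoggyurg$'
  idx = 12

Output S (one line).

LF mapping: 1 7 6 10 2 8 3 4 12 11 9 5 0
Walk LF starting at row 12, prepending L[row]:
  step 1: row=12, L[12]='$', prepend. Next row=LF[12]=0
  step 2: row=0, L[0]='e', prepend. Next row=LF[0]=1
  step 3: row=1, L[1]='l', prepend. Next row=LF[1]=7
  step 4: row=7, L[7]='g', prepend. Next row=LF[7]=4
  step 5: row=4, L[4]='g', prepend. Next row=LF[4]=2
  step 6: row=2, L[2]='i', prepend. Next row=LF[2]=6
  step 7: row=6, L[6]='g', prepend. Next row=LF[6]=3
  step 8: row=3, L[3]='t', prepend. Next row=LF[3]=10
  step 9: row=10, L[10]='r', prepend. Next row=LF[10]=9
  step 10: row=9, L[9]='u', prepend. Next row=LF[9]=11
  step 11: row=11, L[11]='g', prepend. Next row=LF[11]=5
  step 12: row=5, L[5]='o', prepend. Next row=LF[5]=8
  step 13: row=8, L[8]='y', prepend. Next row=LF[8]=12
Reversed output: yogurtgiggle$

Answer: yogurtgiggle$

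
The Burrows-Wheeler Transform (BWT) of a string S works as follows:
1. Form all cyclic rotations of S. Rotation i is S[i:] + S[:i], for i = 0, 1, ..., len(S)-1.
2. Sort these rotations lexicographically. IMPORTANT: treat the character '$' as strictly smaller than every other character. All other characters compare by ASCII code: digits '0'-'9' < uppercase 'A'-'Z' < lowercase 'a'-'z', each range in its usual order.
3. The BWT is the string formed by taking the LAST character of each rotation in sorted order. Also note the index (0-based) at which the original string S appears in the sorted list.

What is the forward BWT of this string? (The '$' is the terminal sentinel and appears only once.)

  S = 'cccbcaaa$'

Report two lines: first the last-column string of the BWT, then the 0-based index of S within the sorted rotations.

Answer: aaaccbcc$
8

Derivation:
All 9 rotations (rotation i = S[i:]+S[:i]):
  rot[0] = cccbcaaa$
  rot[1] = ccbcaaa$c
  rot[2] = cbcaaa$cc
  rot[3] = bcaaa$ccc
  rot[4] = caaa$cccb
  rot[5] = aaa$cccbc
  rot[6] = aa$cccbca
  rot[7] = a$cccbcaa
  rot[8] = $cccbcaaa
Sorted (with $ < everything):
  sorted[0] = $cccbcaaa  (last char: 'a')
  sorted[1] = a$cccbcaa  (last char: 'a')
  sorted[2] = aa$cccbca  (last char: 'a')
  sorted[3] = aaa$cccbc  (last char: 'c')
  sorted[4] = bcaaa$ccc  (last char: 'c')
  sorted[5] = caaa$cccb  (last char: 'b')
  sorted[6] = cbcaaa$cc  (last char: 'c')
  sorted[7] = ccbcaaa$c  (last char: 'c')
  sorted[8] = cccbcaaa$  (last char: '$')
Last column: aaaccbcc$
Original string S is at sorted index 8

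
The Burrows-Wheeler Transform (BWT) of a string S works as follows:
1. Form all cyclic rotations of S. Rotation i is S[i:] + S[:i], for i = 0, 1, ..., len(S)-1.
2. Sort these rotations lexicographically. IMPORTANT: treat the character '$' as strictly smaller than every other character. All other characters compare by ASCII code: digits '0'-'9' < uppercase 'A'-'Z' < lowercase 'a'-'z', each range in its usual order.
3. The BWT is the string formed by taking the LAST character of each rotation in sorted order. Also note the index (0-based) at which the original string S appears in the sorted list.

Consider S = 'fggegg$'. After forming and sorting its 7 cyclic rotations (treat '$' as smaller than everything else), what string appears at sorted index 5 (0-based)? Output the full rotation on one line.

All 7 rotations (rotation i = S[i:]+S[:i]):
  rot[0] = fggegg$
  rot[1] = ggegg$f
  rot[2] = gegg$fg
  rot[3] = egg$fgg
  rot[4] = gg$fgge
  rot[5] = g$fggeg
  rot[6] = $fggegg
Sorted (with $ < everything):
  sorted[0] = $fggegg
  sorted[1] = egg$fgg
  sorted[2] = fggegg$
  sorted[3] = g$fggeg
  sorted[4] = gegg$fg
  sorted[5] = gg$fgge
  sorted[6] = ggegg$f
sorted[5] = gg$fgge

Answer: gg$fgge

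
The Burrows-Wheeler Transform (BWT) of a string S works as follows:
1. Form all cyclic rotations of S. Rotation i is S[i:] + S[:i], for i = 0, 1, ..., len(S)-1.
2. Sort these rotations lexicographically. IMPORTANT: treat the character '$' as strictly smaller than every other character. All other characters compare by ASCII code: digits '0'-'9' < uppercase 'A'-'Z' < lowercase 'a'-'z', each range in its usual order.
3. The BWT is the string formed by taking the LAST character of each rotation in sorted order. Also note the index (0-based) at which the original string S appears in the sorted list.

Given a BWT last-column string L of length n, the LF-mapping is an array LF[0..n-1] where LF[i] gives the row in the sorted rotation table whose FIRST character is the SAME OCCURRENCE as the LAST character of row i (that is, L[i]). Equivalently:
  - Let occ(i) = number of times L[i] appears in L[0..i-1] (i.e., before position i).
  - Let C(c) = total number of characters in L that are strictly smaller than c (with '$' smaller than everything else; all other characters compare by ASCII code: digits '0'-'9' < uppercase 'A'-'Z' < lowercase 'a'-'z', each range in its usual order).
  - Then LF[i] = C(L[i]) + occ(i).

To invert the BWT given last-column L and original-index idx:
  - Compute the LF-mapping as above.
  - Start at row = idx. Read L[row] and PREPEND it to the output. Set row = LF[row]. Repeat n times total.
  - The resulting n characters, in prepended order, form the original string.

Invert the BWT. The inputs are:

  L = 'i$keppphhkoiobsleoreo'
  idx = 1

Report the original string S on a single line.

Answer: bookkeeperphilosophi$

Derivation:
LF mapping: 7 0 9 2 16 17 18 5 6 10 12 8 13 1 20 11 3 14 19 4 15
Walk LF starting at row 1, prepending L[row]:
  step 1: row=1, L[1]='$', prepend. Next row=LF[1]=0
  step 2: row=0, L[0]='i', prepend. Next row=LF[0]=7
  step 3: row=7, L[7]='h', prepend. Next row=LF[7]=5
  step 4: row=5, L[5]='p', prepend. Next row=LF[5]=17
  step 5: row=17, L[17]='o', prepend. Next row=LF[17]=14
  step 6: row=14, L[14]='s', prepend. Next row=LF[14]=20
  step 7: row=20, L[20]='o', prepend. Next row=LF[20]=15
  step 8: row=15, L[15]='l', prepend. Next row=LF[15]=11
  step 9: row=11, L[11]='i', prepend. Next row=LF[11]=8
  step 10: row=8, L[8]='h', prepend. Next row=LF[8]=6
  step 11: row=6, L[6]='p', prepend. Next row=LF[6]=18
  step 12: row=18, L[18]='r', prepend. Next row=LF[18]=19
  step 13: row=19, L[19]='e', prepend. Next row=LF[19]=4
  step 14: row=4, L[4]='p', prepend. Next row=LF[4]=16
  step 15: row=16, L[16]='e', prepend. Next row=LF[16]=3
  step 16: row=3, L[3]='e', prepend. Next row=LF[3]=2
  step 17: row=2, L[2]='k', prepend. Next row=LF[2]=9
  step 18: row=9, L[9]='k', prepend. Next row=LF[9]=10
  step 19: row=10, L[10]='o', prepend. Next row=LF[10]=12
  step 20: row=12, L[12]='o', prepend. Next row=LF[12]=13
  step 21: row=13, L[13]='b', prepend. Next row=LF[13]=1
Reversed output: bookkeeperphilosophi$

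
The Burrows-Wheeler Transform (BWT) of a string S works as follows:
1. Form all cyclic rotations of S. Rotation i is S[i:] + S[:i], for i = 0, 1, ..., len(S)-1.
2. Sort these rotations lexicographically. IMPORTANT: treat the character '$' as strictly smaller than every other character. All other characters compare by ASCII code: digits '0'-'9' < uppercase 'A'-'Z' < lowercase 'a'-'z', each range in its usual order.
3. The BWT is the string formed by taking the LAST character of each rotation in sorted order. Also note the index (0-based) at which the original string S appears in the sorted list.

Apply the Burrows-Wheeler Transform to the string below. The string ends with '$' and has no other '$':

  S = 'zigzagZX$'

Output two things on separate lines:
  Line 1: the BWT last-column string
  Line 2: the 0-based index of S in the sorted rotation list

All 9 rotations (rotation i = S[i:]+S[:i]):
  rot[0] = zigzagZX$
  rot[1] = igzagZX$z
  rot[2] = gzagZX$zi
  rot[3] = zagZX$zig
  rot[4] = agZX$zigz
  rot[5] = gZX$zigza
  rot[6] = ZX$zigzag
  rot[7] = X$zigzagZ
  rot[8] = $zigzagZX
Sorted (with $ < everything):
  sorted[0] = $zigzagZX  (last char: 'X')
  sorted[1] = X$zigzagZ  (last char: 'Z')
  sorted[2] = ZX$zigzag  (last char: 'g')
  sorted[3] = agZX$zigz  (last char: 'z')
  sorted[4] = gZX$zigza  (last char: 'a')
  sorted[5] = gzagZX$zi  (last char: 'i')
  sorted[6] = igzagZX$z  (last char: 'z')
  sorted[7] = zagZX$zig  (last char: 'g')
  sorted[8] = zigzagZX$  (last char: '$')
Last column: XZgzaizg$
Original string S is at sorted index 8

Answer: XZgzaizg$
8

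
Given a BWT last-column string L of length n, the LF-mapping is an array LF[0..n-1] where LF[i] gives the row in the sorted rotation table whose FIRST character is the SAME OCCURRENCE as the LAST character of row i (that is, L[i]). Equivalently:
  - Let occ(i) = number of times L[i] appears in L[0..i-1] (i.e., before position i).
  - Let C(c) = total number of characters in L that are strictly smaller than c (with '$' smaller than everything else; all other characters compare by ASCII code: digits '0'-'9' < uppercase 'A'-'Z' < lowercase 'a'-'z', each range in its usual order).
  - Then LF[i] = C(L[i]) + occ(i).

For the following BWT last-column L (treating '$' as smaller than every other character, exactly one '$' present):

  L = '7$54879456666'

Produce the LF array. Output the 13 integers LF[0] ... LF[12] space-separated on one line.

Answer: 9 0 3 1 11 10 12 2 4 5 6 7 8

Derivation:
Char counts: '$':1, '4':2, '5':2, '6':4, '7':2, '8':1, '9':1
C (first-col start): C('$')=0, C('4')=1, C('5')=3, C('6')=5, C('7')=9, C('8')=11, C('9')=12
L[0]='7': occ=0, LF[0]=C('7')+0=9+0=9
L[1]='$': occ=0, LF[1]=C('$')+0=0+0=0
L[2]='5': occ=0, LF[2]=C('5')+0=3+0=3
L[3]='4': occ=0, LF[3]=C('4')+0=1+0=1
L[4]='8': occ=0, LF[4]=C('8')+0=11+0=11
L[5]='7': occ=1, LF[5]=C('7')+1=9+1=10
L[6]='9': occ=0, LF[6]=C('9')+0=12+0=12
L[7]='4': occ=1, LF[7]=C('4')+1=1+1=2
L[8]='5': occ=1, LF[8]=C('5')+1=3+1=4
L[9]='6': occ=0, LF[9]=C('6')+0=5+0=5
L[10]='6': occ=1, LF[10]=C('6')+1=5+1=6
L[11]='6': occ=2, LF[11]=C('6')+2=5+2=7
L[12]='6': occ=3, LF[12]=C('6')+3=5+3=8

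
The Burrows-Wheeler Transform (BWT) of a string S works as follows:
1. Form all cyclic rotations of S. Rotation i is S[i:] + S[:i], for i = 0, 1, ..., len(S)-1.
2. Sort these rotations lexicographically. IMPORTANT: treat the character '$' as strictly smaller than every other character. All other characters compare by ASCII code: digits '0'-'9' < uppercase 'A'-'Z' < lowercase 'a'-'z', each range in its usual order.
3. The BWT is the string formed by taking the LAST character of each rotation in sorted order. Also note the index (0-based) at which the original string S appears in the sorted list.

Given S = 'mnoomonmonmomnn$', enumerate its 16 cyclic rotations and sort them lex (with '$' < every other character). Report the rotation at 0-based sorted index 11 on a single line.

Answer: omnn$mnoomonmonm

Derivation:
All 16 rotations (rotation i = S[i:]+S[:i]):
  rot[0] = mnoomonmonmomnn$
  rot[1] = noomonmonmomnn$m
  rot[2] = oomonmonmomnn$mn
  rot[3] = omonmonmomnn$mno
  rot[4] = monmonmomnn$mnoo
  rot[5] = onmonmomnn$mnoom
  rot[6] = nmonmomnn$mnoomo
  rot[7] = monmomnn$mnoomon
  rot[8] = onmomnn$mnoomonm
  rot[9] = nmomnn$mnoomonmo
  rot[10] = momnn$mnoomonmon
  rot[11] = omnn$mnoomonmonm
  rot[12] = mnn$mnoomonmonmo
  rot[13] = nn$mnoomonmonmom
  rot[14] = n$mnoomonmonmomn
  rot[15] = $mnoomonmonmomnn
Sorted (with $ < everything):
  sorted[0] = $mnoomonmonmomnn
  sorted[1] = mnn$mnoomonmonmo
  sorted[2] = mnoomonmonmomnn$
  sorted[3] = momnn$mnoomonmon
  sorted[4] = monmomnn$mnoomon
  sorted[5] = monmonmomnn$mnoo
  sorted[6] = n$mnoomonmonmomn
  sorted[7] = nmomnn$mnoomonmo
  sorted[8] = nmonmomnn$mnoomo
  sorted[9] = nn$mnoomonmonmom
  sorted[10] = noomonmonmomnn$m
  sorted[11] = omnn$mnoomonmonm
  sorted[12] = omonmonmomnn$mno
  sorted[13] = onmomnn$mnoomonm
  sorted[14] = onmonmomnn$mnoom
  sorted[15] = oomonmonmomnn$mn
sorted[11] = omnn$mnoomonmonm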